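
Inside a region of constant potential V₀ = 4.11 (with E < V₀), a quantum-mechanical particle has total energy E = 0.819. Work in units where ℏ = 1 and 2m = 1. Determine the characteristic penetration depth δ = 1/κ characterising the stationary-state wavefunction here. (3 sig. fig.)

Since E < V₀ the TISE in this region is ψ'' = κ²ψ with κ = √(2m(V₀ − E))/ℏ.
κ = √(2 × 0.5 × 3.291) = 1.814. The penetration depth is δ = 1/κ = 0.551.

δ = 0.551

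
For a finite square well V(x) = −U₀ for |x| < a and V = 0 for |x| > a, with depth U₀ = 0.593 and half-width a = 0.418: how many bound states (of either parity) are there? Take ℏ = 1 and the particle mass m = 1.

The dimensionless depth is z₀ = a√(2mU₀)/ℏ = 0.418 × √(1.186) = 0.4552.
A new bound state (alternating even/odd) appears each time z₀ passes a multiple of π/2, so N = ⌊2z₀/π⌋ + 1 = ⌊0.2898⌋ + 1 = 1.

N = 1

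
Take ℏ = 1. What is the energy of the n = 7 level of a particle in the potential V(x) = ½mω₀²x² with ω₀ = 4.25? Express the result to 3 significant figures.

Using E_n = (n + ½)ℏω₀: E_7 = 7.5 × 4.25 = 31.88.

E = 31.9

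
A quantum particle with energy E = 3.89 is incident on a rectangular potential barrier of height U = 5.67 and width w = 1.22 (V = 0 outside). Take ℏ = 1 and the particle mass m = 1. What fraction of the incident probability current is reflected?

R = 0.966

Since E < U the interior solution is evanescent with decay constant κ = √(2m(U − E))/ℏ = 1.887.
κw = 2.302, sinh(κw) = 4.946.
The exact tunnelling result is T⁻¹ = 1 + U² sinh²(κw) / [4E(U − E)] = 29.40, so T = 0.0340.
R = 1 − T = 0.966.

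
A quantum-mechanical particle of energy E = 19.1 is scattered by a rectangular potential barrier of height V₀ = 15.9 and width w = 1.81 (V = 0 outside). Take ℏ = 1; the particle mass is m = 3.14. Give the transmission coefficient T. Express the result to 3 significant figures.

E > V₀: inside the barrier k₂ = √(2m(E − V₀))/ℏ = 4.483, k₂w = 8.114.
T = [1 + V₀² sin²(k₂w) / (4E(E − V₀))]⁻¹ = 1/1.966 = 0.509.

T = 0.509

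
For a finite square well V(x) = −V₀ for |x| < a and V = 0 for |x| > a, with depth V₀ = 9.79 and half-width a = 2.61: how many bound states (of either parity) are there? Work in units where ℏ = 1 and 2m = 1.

N = 6

The dimensionless depth is z₀ = a√(2mV₀)/ℏ = 2.61 × √(9.790) = 8.166.
The even/odd transcendental equations gain one root per π/2 in z₀, giving N = 1 + ⌊2z₀/π⌋ = 1 + ⌊5.199⌋ = 6.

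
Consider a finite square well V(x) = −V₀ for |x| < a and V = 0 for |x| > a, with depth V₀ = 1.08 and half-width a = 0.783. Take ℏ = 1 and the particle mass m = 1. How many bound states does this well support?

Define the well-strength parameter z₀ = (a/ℏ)√(2mV₀) = 0.783 × √(2·1·1.08) = 1.151.
A new bound state (alternating even/odd) appears each time z₀ passes a multiple of π/2, so N = ⌊2z₀/π⌋ + 1 = ⌊0.7326⌋ + 1 = 1.

N = 1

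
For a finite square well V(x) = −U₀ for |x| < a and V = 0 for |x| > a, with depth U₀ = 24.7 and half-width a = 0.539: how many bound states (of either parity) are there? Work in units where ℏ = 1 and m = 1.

Define the well-strength parameter z₀ = (a/ℏ)√(2mU₀) = 0.539 × √(2·1·24.7) = 3.788.
A new bound state (alternating even/odd) appears each time z₀ passes a multiple of π/2, so N = ⌊2z₀/π⌋ + 1 = ⌊2.412⌋ + 1 = 3.

N = 3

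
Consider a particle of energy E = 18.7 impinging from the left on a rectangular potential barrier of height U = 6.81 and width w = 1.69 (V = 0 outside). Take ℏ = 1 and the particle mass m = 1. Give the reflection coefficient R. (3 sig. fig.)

Above the barrier the interior wavenumber is k₂ = √(2m(E − U))/ℏ = 4.876, giving phase k₂w = 8.241.
Matching at both interfaces gives T⁻¹ = 1 + U² sin²(k₂w) / [4E(E − U)] = 1.045, hence T = 0.957.
R = 1 − T = 0.0428.

R = 0.0428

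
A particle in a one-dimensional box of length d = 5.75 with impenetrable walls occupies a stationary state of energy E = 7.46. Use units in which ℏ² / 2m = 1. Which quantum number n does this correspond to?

For an infinite well E_n = n²π²ℏ²/(2md²), so n = (d/πℏ)√(2mE).
n = (5.75/π) × √(2 × 0.5 × 7.46) = 4.999 → n = 5.

n = 5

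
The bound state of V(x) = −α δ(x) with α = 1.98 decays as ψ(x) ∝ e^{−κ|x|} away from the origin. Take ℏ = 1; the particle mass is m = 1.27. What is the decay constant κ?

κ = 2.51

Integrate −(ℏ²/2m)ψ'' − αδ(x)ψ = Eψ from −ε to +ε: the ψ'' term gives ψ'(0⁺) − ψ'(0⁻) and the δ term gives −(2mα/ℏ²)ψ(0).
With ψ ∝ e^{−κ|x|} this yields −2κ = −2mα/ℏ², so κ = mα/ℏ² = 2.515.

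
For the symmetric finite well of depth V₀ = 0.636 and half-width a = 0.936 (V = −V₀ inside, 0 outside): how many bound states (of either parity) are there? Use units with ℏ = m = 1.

N = 1

Define the well-strength parameter z₀ = (a/ℏ)√(2mV₀) = 0.936 × √(2·1·0.636) = 1.056.
The even/odd transcendental equations gain one root per π/2 in z₀, giving N = 1 + ⌊2z₀/π⌋ = 1 + ⌊0.6720⌋ = 1.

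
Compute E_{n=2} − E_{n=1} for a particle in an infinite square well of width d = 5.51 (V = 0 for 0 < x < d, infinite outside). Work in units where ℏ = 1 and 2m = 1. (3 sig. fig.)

E_n = n²π²ℏ²/(2md²), so ΔE = (2² − 1²) π²ℏ²/(2md²).
ΔE = 3 × π² / (2 × 0.5 × 5.51²) = 0.9753.

ΔE = 0.975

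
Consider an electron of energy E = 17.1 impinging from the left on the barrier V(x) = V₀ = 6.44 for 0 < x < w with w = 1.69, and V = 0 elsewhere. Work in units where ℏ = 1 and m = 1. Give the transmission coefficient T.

T = 0.946

E > V₀: inside the barrier k₂ = √(2m(E − V₀))/ℏ = 4.617, k₂w = 7.803.
Matching at both interfaces gives T⁻¹ = 1 + V₀² sin²(k₂w) / [4E(E − V₀)] = 1.057, hence T = 0.946.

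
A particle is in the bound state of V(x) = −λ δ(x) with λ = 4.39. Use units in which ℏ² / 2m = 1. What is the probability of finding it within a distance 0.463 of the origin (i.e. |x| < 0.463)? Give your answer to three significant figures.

The normalised bound state is ψ = √κ e^{−κ|x|} with κ = mλ/ℏ² = 2.195.
P(|x| < d) = ∫_{−d}^{d} κ e^{−2κ|x|} dx = 1 − e^{−2κd} = 1 − e^{−2.033} = 0.8690.

P = 0.869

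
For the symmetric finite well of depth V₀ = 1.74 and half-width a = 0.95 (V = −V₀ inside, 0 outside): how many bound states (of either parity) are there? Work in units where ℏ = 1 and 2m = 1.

N = 1

The dimensionless depth is z₀ = a√(2mV₀)/ℏ = 0.95 × √(1.740) = 1.253.
The even/odd transcendental equations gain one root per π/2 in z₀, giving N = 1 + ⌊2z₀/π⌋ = 1 + ⌊0.7978⌋ = 1.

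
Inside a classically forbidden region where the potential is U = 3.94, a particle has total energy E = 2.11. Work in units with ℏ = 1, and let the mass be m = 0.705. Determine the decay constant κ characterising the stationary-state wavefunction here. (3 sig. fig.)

κ = 1.61

Since E < U the TISE in this region is ψ'' = κ²ψ with κ = √(2m(U − E))/ℏ.
κ = √(2 × 0.705 × 1.83) = 1.606.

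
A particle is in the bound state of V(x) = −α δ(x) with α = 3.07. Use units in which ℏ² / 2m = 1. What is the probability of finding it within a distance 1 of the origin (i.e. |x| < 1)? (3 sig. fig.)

P = 0.954

The normalised bound state is ψ = √κ e^{−κ|x|} with κ = mα/ℏ² = 1.535.
P(|x| < d) = ∫_{−d}^{d} κ e^{−2κ|x|} dx = 1 − e^{−2κd} = 1 − e^{−3.070} = 0.9536.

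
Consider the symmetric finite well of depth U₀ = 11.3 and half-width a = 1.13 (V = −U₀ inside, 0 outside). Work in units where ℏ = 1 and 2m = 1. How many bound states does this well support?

Define the well-strength parameter z₀ = (a/ℏ)√(2mU₀) = 1.13 × √(2·0.5·11.3) = 3.799.
A new bound state (alternating even/odd) appears each time z₀ passes a multiple of π/2, so N = ⌊2z₀/π⌋ + 1 = ⌊2.418⌋ + 1 = 3.

N = 3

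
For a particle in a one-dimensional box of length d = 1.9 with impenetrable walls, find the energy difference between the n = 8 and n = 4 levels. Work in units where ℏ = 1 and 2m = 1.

ΔE = 131

E_n = n²π²ℏ²/(2md²), so ΔE = (8² − 4²) π²ℏ²/(2md²).
ΔE = 48 × π² / (2 × 0.5 × 1.9²) = 131.2.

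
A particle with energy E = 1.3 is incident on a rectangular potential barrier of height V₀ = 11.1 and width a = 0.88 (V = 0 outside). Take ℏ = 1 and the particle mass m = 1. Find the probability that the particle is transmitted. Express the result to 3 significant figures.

Since E < V₀ the interior solution is evanescent with decay constant κ = √(2m(V₀ − E))/ℏ = 4.427.
κa = 3.896, sinh(κa) = 24.59.
Matching ψ, ψ′ at both faces gives T = [1 + V₀² sinh²(κa) / (4E(V₀ − E))]⁻¹ = 1/1463 = 0.000684.

T = 0.000684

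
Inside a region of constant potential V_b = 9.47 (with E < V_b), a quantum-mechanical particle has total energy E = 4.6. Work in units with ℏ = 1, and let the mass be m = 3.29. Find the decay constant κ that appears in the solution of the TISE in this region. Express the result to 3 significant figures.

κ = 5.66

Since E < V_b the TISE in this region is ψ'' = κ²ψ with κ = √(2m(V_b − E))/ℏ.
κ = √(2 × 3.29 × 4.87) = 5.661.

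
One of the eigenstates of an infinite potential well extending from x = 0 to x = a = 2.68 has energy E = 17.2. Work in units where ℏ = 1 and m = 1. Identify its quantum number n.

For an infinite well E_n = n²π²ℏ²/(2ma²), so n = (a/πℏ)√(2mE).
n = (2.68/π) × √(2 × 1 × 17.2) = 5.003 → n = 5.

n = 5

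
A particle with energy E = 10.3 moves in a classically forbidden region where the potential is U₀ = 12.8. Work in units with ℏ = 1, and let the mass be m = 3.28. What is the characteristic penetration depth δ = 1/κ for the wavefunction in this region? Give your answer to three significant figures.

Since E < U₀ the TISE in this region is ψ'' = κ²ψ with κ = √(2m(U₀ − E))/ℏ.
κ = √(2 × 3.28 × 2.5) = 4.050. The penetration depth is δ = 1/κ = 0.247.

δ = 0.247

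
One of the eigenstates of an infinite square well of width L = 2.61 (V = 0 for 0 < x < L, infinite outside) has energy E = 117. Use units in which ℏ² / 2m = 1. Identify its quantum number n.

n = 9

From E_n = n²π²ℏ²/(2mL²) invert to n = √(2mL²E)/(πℏ).
n = (2.61/π) × √(2 × 0.5 × 117) = 8.986 → n = 9.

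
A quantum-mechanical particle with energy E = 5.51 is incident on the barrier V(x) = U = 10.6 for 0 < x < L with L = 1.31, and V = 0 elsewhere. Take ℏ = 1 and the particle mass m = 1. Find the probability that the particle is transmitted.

T = 0.000935

Since E < U the interior solution is evanescent with decay constant κ = √(2m(U − E))/ℏ = 3.191.
κL = 4.180, sinh(κL) = 32.67.
Matching ψ, ψ′ at both faces gives T = [1 + U² sinh²(κL) / (4E(U − E))]⁻¹ = 1/1070 = 0.000935.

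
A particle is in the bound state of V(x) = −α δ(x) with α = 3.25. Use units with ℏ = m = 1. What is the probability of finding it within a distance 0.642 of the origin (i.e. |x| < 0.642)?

P = 0.985

The normalised bound state is ψ = √κ e^{−κ|x|} with κ = mα/ℏ² = 3.250.
P(|x| < d) = ∫_{−d}^{d} κ e^{−2κ|x|} dx = 1 − e^{−2κd} = 1 − e^{−4.173} = 0.9846.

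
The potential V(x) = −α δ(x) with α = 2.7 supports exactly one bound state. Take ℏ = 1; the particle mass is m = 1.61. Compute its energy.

E = -5.87

The bound state is ψ(x) = √κ e^{−κ|x|}. The derivative jump ψ'(0⁺) − ψ'(0⁻) = −(2mα/ℏ²)ψ(0) fixes κ = mα/ℏ² = 4.347.
Then E = −ℏ²κ²/(2m) = −mα²/(2ℏ²) = -5.868.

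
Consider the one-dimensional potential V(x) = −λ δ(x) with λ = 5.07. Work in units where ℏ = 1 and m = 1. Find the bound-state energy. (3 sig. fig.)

The bound state is ψ(x) = √κ e^{−κ|x|}. The derivative jump ψ'(0⁺) − ψ'(0⁻) = −(2mλ/ℏ²)ψ(0) fixes κ = mλ/ℏ² = 5.070.
Then E = −ℏ²κ²/(2m) = −mλ²/(2ℏ²) = -12.85.

E = -12.9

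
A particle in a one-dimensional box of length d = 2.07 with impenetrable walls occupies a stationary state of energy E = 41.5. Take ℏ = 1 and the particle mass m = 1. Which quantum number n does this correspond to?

For an infinite well E_n = n²π²ℏ²/(2md²), so n = (d/πℏ)√(2mE).
n = (2.07/π) × √(2 × 1 × 41.5) = 6.003 → n = 6.

n = 6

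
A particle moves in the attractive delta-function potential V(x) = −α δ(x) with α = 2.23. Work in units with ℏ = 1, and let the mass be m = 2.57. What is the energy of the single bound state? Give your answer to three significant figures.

E = -6.39

For x ≠ 0 the bound state is ψ ∝ e^{−κ|x|}; integrating the TISE across the delta gives the cusp condition 2κ = 2mα/ℏ², so κ = 5.731.
Then E = −ℏ²κ²/(2m) = −mα²/(2ℏ²) = -6.390.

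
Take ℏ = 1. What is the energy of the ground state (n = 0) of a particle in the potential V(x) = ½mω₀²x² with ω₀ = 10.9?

Using E_n = (n + ½)ℏω₀: E_0 = 0.5 × 10.9 = 5.450.

E = 5.45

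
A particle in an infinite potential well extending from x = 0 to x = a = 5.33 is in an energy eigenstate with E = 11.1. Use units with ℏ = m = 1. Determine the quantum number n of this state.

For an infinite well E_n = n²π²ℏ²/(2ma²), so n = (a/πℏ)√(2mE).
n = (5.33/π) × √(2 × 1 × 11.1) = 7.994 → n = 8.

n = 8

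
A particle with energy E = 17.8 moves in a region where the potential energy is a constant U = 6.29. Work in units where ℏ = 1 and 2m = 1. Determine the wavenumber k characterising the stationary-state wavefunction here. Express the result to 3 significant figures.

k = 3.39

With E > U the solution is oscillatory, ψ ∝ e^{±ikx} with k = √(2m(E − U))/ℏ.
k = √(2 × 0.5 × 11.51) = 3.393.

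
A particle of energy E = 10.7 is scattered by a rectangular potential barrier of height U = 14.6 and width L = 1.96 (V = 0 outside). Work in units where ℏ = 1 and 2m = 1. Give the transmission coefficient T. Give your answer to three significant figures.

T = 0.00136

E < U: inside the barrier ψ ∝ e^{±κx} with κ = √(2m(U − E))/ℏ = 1.975.
κL = 3.871, sinh(κL) = 23.98.
The exact tunnelling result is T⁻¹ = 1 + U² sinh²(κL) / [4E(U − E)] = 735.2, so T = 0.00136.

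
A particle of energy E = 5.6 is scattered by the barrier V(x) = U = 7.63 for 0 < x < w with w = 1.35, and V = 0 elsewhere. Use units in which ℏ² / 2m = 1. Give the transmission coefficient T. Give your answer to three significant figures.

T = 0.0651

Since E < U the interior solution is evanescent with decay constant κ = √(2m(U − E))/ℏ = 1.425.
κw = 1.923, sinh(κw) = 3.349.
Matching ψ, ψ′ at both faces gives T = [1 + U² sinh²(κw) / (4E(U − E))]⁻¹ = 1/15.36 = 0.0651.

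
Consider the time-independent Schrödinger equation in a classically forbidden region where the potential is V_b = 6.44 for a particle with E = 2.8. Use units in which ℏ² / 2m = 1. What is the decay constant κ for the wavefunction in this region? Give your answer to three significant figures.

κ = 1.91

Since E < V_b the TISE in this region is ψ'' = κ²ψ with κ = √(2m(V_b − E))/ℏ.
κ = √(2 × 0.5 × 3.64) = 1.908.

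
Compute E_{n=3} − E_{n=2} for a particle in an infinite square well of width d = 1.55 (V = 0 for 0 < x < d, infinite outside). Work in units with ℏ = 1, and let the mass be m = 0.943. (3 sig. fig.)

E_n = n²π²ℏ²/(2md²), so ΔE = (3² − 2²) π²ℏ²/(2md²).
ΔE = 5 × π² / (2 × 0.943 × 1.55²) = 10.89.

ΔE = 10.9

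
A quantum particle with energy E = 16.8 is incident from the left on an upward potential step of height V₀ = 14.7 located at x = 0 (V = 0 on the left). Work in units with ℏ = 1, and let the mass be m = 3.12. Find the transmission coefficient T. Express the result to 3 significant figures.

T = 0.772

The wavenumbers are k₁ = √(2mE)/ℏ = 10.24 on the left and k₂ = √(2m(E − V₀))/ℏ = 3.620 on the right.
Continuity of ψ and ψ′ at the step yields the reflection amplitude r = (k₁ − k₂)/(k₁ + k₂) = 0.4776; thus R = |r|² = 0.2281, T = 0.7719.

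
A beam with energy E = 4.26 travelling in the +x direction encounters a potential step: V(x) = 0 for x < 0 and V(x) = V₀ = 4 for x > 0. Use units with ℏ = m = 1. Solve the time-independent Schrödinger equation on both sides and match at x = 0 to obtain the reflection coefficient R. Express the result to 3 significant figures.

R = 0.365

On each side the TISE gives plane waves with k = √(2m(E − V))/ℏ: k₁ = √(2·1·4.26) = 2.919, k₂ = √(2·1·0.26) = 0.7211.
Continuity of ψ and ψ′ at the step yields the reflection amplitude r = (k₁ − k₂)/(k₁ + k₂) = 0.6038; thus R = |r|² = 0.3646, T = 0.6354.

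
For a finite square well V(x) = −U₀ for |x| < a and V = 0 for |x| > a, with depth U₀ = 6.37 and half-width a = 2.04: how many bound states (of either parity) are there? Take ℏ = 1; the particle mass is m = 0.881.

N = 5

The dimensionless depth is z₀ = a√(2mU₀)/ℏ = 2.04 × √(11.22) = 6.834.
The even/odd transcendental equations gain one root per π/2 in z₀, giving N = 1 + ⌊2z₀/π⌋ = 1 + ⌊4.351⌋ = 5.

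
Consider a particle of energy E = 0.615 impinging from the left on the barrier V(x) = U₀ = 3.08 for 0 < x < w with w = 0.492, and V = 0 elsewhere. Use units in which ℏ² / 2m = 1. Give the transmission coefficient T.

Since E < U₀ the interior solution is evanescent with decay constant κ = √(2m(U₀ − E))/ℏ = 1.570.
κw = 0.7725, sinh(κw) = 0.8516.
The exact tunnelling result is T⁻¹ = 1 + U₀² sinh²(κw) / [4E(U₀ − E)] = 2.135, so T = 0.468.

T = 0.468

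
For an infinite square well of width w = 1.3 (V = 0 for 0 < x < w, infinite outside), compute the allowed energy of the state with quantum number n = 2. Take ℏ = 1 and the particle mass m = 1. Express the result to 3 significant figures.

Requiring ψ(0) = ψ(w) = 0 quantises k = nπ/w, hence E_n = ℏ²k²/2m = n²π²ℏ²/(2mw²).
E_2 = 2² × π² / (2 × 1 × 1.3²) = 11.68.

E = 11.7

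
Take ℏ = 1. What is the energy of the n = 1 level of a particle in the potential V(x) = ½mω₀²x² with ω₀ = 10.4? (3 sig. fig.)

E = 15.6

The oscillator eigenvalues are E_n = ℏω₀(n + ½), so E_1 = 10.4 × 1.5 = 15.60.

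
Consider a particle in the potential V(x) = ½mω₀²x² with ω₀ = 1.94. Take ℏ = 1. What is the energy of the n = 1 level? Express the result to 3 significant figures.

Using E_n = (n + ½)ℏω₀: E_1 = 1.5 × 1.94 = 2.910.

E = 2.91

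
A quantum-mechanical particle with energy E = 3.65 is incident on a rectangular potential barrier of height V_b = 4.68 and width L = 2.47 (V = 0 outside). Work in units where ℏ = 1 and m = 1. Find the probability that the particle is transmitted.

T = 0.00229

Since E < V_b the interior solution is evanescent with decay constant κ = √(2m(V_b − E))/ℏ = 1.435.
κL = 3.545, sinh(κL) = 17.31.
Matching ψ, ψ′ at both faces gives T = [1 + V_b² sinh²(κL) / (4E(V_b − E))]⁻¹ = 1/437.3 = 0.00229.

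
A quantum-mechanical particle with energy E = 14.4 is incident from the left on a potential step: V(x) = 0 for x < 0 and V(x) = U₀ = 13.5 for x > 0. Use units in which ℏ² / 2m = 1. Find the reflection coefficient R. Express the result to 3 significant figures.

On each side the TISE gives plane waves with k = √(2m(E − V))/ℏ: k₁ = √(2·½·14.4) = 3.795, k₂ = √(2·½·0.9) = 0.9487.
Matching ψ and ψ′ at x = 0 gives r = (k₁ − k₂)/(k₁ + k₂), so R = r² = 0.3600 and T = 1 − R = 0.6400.

R = 0.360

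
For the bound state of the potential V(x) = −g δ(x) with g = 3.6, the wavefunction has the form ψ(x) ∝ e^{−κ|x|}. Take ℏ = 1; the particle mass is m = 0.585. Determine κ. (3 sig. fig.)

Integrate −(ℏ²/2m)ψ'' − gδ(x)ψ = Eψ from −ε to +ε: the ψ'' term gives ψ'(0⁺) − ψ'(0⁻) and the δ term gives −(2mg/ℏ²)ψ(0).
With ψ ∝ e^{−κ|x|} this yields −2κ = −2mg/ℏ², so κ = mg/ℏ² = 2.106.

κ = 2.11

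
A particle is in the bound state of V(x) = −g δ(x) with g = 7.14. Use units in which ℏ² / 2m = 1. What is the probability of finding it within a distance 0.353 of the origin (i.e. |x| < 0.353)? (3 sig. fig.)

The normalised bound state is ψ = √κ e^{−κ|x|} with κ = mg/ℏ² = 3.570.
P(|x| < d) = ∫_{−d}^{d} κ e^{−2κ|x|} dx = 1 − e^{−2κd} = 1 − e^{−2.520} = 0.9196.

P = 0.920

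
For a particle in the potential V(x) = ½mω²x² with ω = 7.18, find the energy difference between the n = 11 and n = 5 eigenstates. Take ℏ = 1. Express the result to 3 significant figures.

ΔE = 43.1

E_n = ℏω(n + ½), so ΔE = (11 − 5) ℏω = 6 × 7.18 = 43.08.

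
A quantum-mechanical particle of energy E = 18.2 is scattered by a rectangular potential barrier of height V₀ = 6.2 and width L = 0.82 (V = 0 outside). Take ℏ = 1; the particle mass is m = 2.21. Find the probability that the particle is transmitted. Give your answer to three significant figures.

T = 0.996

E > V₀: inside the barrier k₂ = √(2m(E − V₀))/ℏ = 7.283, k₂L = 5.972.
T = [1 + V₀² sin²(k₂L) / (4E(E − V₀))]⁻¹ = 1/1.004 = 0.996.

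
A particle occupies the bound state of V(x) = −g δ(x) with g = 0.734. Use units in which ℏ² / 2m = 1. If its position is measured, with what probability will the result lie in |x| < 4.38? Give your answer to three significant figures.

P = 0.960

The normalised bound state is ψ = √κ e^{−κ|x|} with κ = mg/ℏ² = 0.3670.
P(|x| < d) = ∫_{−d}^{d} κ e^{−2κ|x|} dx = 1 − e^{−2κd} = 1 − e^{−3.215} = 0.9598.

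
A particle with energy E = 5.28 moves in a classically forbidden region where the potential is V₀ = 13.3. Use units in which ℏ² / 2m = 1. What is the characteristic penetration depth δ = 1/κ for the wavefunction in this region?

δ = 0.353

Since E < V₀ the TISE in this region is ψ'' = κ²ψ with κ = √(2m(V₀ − E))/ℏ.
κ = √(2 × 0.5 × 8.02) = 2.832. The penetration depth is δ = 1/κ = 0.353.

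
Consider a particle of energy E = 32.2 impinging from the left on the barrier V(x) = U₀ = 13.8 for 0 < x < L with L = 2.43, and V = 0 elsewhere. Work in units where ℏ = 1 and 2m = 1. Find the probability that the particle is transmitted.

T = 0.946

E > U₀: inside the barrier k₂ = √(2m(E − U₀))/ℏ = 4.290, k₂L = 10.42.
T = [1 + U₀² sin²(k₂L) / (4E(E − U₀))]⁻¹ = 1/1.057 = 0.946.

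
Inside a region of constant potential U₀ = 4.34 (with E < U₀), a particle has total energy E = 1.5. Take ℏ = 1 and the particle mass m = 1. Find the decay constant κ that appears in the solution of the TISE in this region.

Since E < U₀ the TISE in this region is ψ'' = κ²ψ with κ = √(2m(U₀ − E))/ℏ.
κ = √(2 × 1 × 2.84) = 2.383.

κ = 2.38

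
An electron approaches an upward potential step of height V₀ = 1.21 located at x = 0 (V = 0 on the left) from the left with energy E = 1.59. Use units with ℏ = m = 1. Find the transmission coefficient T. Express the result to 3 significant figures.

On each side the TISE gives plane waves with k = √(2m(E − V))/ℏ: k₁ = √(2·1·1.59) = 1.783, k₂ = √(2·1·0.38) = 0.8718.
Matching ψ and ψ′ at x = 0 gives r = (k₁ − k₂)/(k₁ + k₂), so R = r² = 0.1179 and T = 1 − R = 0.8821.

T = 0.882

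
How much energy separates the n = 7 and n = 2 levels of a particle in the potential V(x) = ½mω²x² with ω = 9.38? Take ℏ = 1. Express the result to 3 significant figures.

ΔE = 46.9

E_n = ℏω(n + ½), so ΔE = (7 − 2) ℏω = 5 × 9.38 = 46.90.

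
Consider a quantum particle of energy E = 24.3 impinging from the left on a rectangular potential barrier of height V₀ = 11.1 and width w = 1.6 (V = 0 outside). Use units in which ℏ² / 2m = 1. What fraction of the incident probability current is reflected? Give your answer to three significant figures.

E > V₀: inside the barrier k₂ = √(2m(E − V₀))/ℏ = 3.633, k₂w = 5.813.
Matching at both interfaces gives T⁻¹ = 1 + V₀² sin²(k₂w) / [4E(E − V₀)] = 1.020, hence T = 0.981.
R = 1 − T = 0.0193.

R = 0.0193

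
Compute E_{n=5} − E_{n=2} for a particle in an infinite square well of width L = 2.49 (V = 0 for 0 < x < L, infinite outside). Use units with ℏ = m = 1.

ΔE = 16.7

E_n = n²π²ℏ²/(2mL²), so ΔE = (5² − 2²) π²ℏ²/(2mL²).
ΔE = 21 × π² / (2 × 1 × 2.49²) = 16.71.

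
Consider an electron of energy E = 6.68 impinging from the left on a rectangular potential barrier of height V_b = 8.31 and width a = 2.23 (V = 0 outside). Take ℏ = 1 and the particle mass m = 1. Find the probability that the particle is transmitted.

E < V_b: inside the barrier ψ ∝ e^{±κx} with κ = √(2m(V_b − E))/ℏ = 1.806.
κa = 4.026, sinh(κa) = 28.02.
The exact tunnelling result is T⁻¹ = 1 + V_b² sinh²(κa) / [4E(V_b − E)] = 1246, so T = 0.000803.

T = 0.000803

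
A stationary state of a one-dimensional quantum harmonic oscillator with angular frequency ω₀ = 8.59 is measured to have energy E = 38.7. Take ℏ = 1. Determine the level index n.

n = 4

E_n = ℏω₀(n + ½) ⇒ n = E/(ℏω₀) − ½ = 38.7/8.59 − 0.5 = 4.005 → n = 4.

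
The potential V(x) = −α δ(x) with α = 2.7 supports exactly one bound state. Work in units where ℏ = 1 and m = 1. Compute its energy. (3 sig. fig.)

E = -3.65

For x ≠ 0 the bound state is ψ ∝ e^{−κ|x|}; integrating the TISE across the delta gives the cusp condition 2κ = 2mα/ℏ², so κ = 2.700.
Then E = −ℏ²κ²/(2m) = −mα²/(2ℏ²) = -3.645.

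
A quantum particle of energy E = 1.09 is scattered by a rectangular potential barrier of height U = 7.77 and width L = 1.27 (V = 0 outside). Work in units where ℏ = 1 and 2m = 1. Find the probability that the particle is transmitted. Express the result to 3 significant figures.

E < U: inside the barrier ψ ∝ e^{±κx} with κ = √(2m(U − E))/ℏ = 2.585.
κL = 3.282, sinh(κL) = 13.30.
The exact tunnelling result is T⁻¹ = 1 + U² sinh²(κL) / [4E(U − E)] = 367.7, so T = 0.00272.

T = 0.00272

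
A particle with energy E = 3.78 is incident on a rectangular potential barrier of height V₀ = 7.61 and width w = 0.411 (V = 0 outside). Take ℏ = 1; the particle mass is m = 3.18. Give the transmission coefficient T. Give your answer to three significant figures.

Since E < V₀ the interior solution is evanescent with decay constant κ = √(2m(V₀ − E))/ℏ = 4.935.
κw = 2.028, sinh(κw) = 3.735.
Matching ψ, ψ′ at both faces gives T = [1 + V₀² sinh²(κw) / (4E(V₀ − E))]⁻¹ = 1/14.95 = 0.0669.

T = 0.0669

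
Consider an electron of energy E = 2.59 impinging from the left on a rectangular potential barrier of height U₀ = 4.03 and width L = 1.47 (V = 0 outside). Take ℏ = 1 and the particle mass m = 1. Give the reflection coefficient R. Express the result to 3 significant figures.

Since E < U₀ the interior solution is evanescent with decay constant κ = √(2m(U₀ − E))/ℏ = 1.697.
κL = 2.495, sinh(κL) = 6.018.
The exact tunnelling result is T⁻¹ = 1 + U₀² sinh²(κL) / [4E(U₀ − E)] = 40.42, so T = 0.0247.
R = 1 − T = 0.975.

R = 0.975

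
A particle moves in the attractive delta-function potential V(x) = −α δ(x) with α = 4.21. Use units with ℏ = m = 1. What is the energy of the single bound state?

E = -8.86

For x ≠ 0 the bound state is ψ ∝ e^{−κ|x|}; integrating the TISE across the delta gives the cusp condition 2κ = 2mα/ℏ², so κ = 4.210.
Then E = −ℏ²κ²/(2m) = −mα²/(2ℏ²) = -8.862.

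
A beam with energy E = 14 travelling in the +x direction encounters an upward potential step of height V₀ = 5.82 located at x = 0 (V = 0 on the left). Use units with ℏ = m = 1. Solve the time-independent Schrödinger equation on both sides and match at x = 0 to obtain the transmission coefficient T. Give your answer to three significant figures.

On each side the TISE gives plane waves with k = √(2m(E − V))/ℏ: k₁ = √(2·1·14) = 5.292, k₂ = √(2·1·8.18) = 4.045.
Matching ψ and ψ′ at x = 0 gives r = (k₁ − k₂)/(k₁ + k₂), so R = r² = 0.01783 and T = 1 − R = 0.9822.

T = 0.982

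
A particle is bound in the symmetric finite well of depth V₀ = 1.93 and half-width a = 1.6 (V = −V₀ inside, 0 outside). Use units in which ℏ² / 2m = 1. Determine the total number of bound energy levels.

N = 2

Define the well-strength parameter z₀ = (a/ℏ)√(2mV₀) = 1.6 × √(2·0.5·1.93) = 2.223.
The even/odd transcendental equations gain one root per π/2 in z₀, giving N = 1 + ⌊2z₀/π⌋ = 1 + ⌊1.415⌋ = 2.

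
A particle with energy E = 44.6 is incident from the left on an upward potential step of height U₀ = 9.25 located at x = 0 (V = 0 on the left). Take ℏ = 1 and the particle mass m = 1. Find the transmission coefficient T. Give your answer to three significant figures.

T = 0.997

The wavenumbers are k₁ = √(2mE)/ℏ = 9.445 on the left and k₂ = √(2m(E − U₀))/ℏ = 8.408 on the right.
Continuity of ψ and ψ′ at the step yields the reflection amplitude r = (k₁ − k₂)/(k₁ + k₂) = 0.05804; thus R = |r|² = 0.003369, T = 0.9966.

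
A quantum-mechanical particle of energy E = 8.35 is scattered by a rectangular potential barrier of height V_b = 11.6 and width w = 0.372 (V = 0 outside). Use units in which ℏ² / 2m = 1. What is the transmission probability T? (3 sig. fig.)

T = 0.607

Since E < V_b the interior solution is evanescent with decay constant κ = √(2m(V_b − E))/ℏ = 1.803.
κw = 0.6706, sinh(κw) = 0.7220.
The exact tunnelling result is T⁻¹ = 1 + V_b² sinh²(κw) / [4E(V_b − E)] = 1.646, so T = 0.607.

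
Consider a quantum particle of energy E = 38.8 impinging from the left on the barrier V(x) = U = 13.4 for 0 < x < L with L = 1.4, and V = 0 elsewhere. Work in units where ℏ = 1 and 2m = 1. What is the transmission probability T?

Above the barrier the interior wavenumber is k₂ = √(2m(E − U))/ℏ = 5.040, giving phase k₂L = 7.056.
Matching at both interfaces gives T⁻¹ = 1 + U² sin²(k₂L) / [4E(E − U)] = 1.022, hence T = 0.978.

T = 0.978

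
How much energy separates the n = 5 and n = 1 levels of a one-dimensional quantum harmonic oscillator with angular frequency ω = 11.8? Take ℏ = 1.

E_n = ℏω(n + ½), so ΔE = (5 − 1) ℏω = 4 × 11.8 = 47.20.

ΔE = 47.2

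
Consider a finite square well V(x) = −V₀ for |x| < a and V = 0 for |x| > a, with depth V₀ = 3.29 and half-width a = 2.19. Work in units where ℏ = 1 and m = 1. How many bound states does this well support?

N = 4

Define the well-strength parameter z₀ = (a/ℏ)√(2mV₀) = 2.19 × √(2·1·3.29) = 5.618.
A new bound state (alternating even/odd) appears each time z₀ passes a multiple of π/2, so N = ⌊2z₀/π⌋ + 1 = ⌊3.576⌋ + 1 = 4.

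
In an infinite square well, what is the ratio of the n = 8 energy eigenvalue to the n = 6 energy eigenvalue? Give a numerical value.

E_n = n²π²ℏ²/(2mL²) so the ratio is n₂²/n₁² = 64/36 = 1.77778.

1.77778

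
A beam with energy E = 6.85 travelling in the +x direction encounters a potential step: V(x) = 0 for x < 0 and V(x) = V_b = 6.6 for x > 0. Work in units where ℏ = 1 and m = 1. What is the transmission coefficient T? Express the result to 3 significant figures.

T = 0.539

The wavenumbers are k₁ = √(2mE)/ℏ = 3.701 on the left and k₂ = √(2m(E − V_b))/ℏ = 0.7071 on the right.
Matching ψ and ψ′ at x = 0 gives r = (k₁ − k₂)/(k₁ + k₂), so R = r² = 0.4613 and T = 1 − R = 0.5387.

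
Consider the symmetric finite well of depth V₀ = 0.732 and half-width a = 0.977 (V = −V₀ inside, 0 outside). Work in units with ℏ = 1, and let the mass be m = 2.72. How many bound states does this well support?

N = 2

Define the well-strength parameter z₀ = (a/ℏ)√(2mV₀) = 0.977 × √(2·2.72·0.732) = 1.950.
The even/odd transcendental equations gain one root per π/2 in z₀, giving N = 1 + ⌊2z₀/π⌋ = 1 + ⌊1.241⌋ = 2.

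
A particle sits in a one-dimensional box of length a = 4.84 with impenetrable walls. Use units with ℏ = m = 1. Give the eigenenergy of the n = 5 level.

Requiring ψ(0) = ψ(a) = 0 quantises k = nπ/a, hence E_n = ℏ²k²/2m = n²π²ℏ²/(2ma²).
E_5 = 5² × π² / (2 × 1 × 4.84²) = 5.266.

E = 5.27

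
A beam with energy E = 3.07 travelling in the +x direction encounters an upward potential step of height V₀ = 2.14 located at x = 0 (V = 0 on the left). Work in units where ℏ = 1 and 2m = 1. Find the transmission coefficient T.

T = 0.916

On each side the TISE gives plane waves with k = √(2m(E − V))/ℏ: k₁ = √(2·½·3.07) = 1.752, k₂ = √(2·½·0.93) = 0.9644.
Continuity of ψ and ψ′ at the step yields the reflection amplitude r = (k₁ − k₂)/(k₁ + k₂) = 0.2900; thus R = |r|² = 0.08410, T = 0.9159.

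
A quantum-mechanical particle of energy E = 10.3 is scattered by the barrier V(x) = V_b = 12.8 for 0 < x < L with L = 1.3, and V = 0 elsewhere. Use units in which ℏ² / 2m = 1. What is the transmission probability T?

T = 0.0409

Since E < V_b the interior solution is evanescent with decay constant κ = √(2m(V_b − E))/ℏ = 1.581.
κL = 2.055, sinh(κL) = 3.841.
The exact tunnelling result is T⁻¹ = 1 + V_b² sinh²(κL) / [4E(V_b − E)] = 24.47, so T = 0.0409.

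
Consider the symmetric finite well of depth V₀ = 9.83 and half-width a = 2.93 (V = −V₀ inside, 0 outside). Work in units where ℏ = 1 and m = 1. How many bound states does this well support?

N = 9

The dimensionless depth is z₀ = a√(2mV₀)/ℏ = 2.93 × √(19.66) = 12.99.
A new bound state (alternating even/odd) appears each time z₀ passes a multiple of π/2, so N = ⌊2z₀/π⌋ + 1 = ⌊8.271⌋ + 1 = 9.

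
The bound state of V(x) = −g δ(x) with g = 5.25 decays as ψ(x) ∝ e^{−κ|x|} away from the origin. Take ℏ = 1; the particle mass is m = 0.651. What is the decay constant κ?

Integrating the TISE across x = 0 gives the cusp condition ψ'(0⁺) − ψ'(0⁻) = −(2mg/ℏ²)ψ(0).
With ψ ∝ e^{−κ|x|} this yields −2κ = −2mg/ℏ², so κ = mg/ℏ² = 3.418.

κ = 3.42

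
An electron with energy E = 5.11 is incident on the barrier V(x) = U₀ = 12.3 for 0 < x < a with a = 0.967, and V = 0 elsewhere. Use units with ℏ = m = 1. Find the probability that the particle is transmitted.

E < U₀: inside the barrier ψ ∝ e^{±κx} with κ = √(2m(U₀ − E))/ℏ = 3.792.
κa = 3.667, sinh(κa) = 19.55.
The exact tunnelling result is T⁻¹ = 1 + U₀² sinh²(κa) / [4E(U₀ − E)] = 394.6, so T = 0.00253.

T = 0.00253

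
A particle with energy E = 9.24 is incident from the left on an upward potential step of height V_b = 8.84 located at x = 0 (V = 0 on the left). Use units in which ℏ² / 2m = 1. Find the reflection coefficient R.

The wavenumbers are k₁ = √(2mE)/ℏ = 3.040 on the left and k₂ = √(2m(E − V_b))/ℏ = 0.6325 on the right.
Continuity of ψ and ψ′ at the step yields the reflection amplitude r = (k₁ − k₂)/(k₁ + k₂) = 0.6555; thus R = |r|² = 0.4297, T = 0.5703.

R = 0.430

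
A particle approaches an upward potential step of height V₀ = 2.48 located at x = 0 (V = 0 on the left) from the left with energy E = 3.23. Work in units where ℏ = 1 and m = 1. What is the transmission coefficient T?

T = 0.878

The wavenumbers are k₁ = √(2mE)/ℏ = 2.542 on the left and k₂ = √(2m(E − V₀))/ℏ = 1.225 on the right.
Continuity of ψ and ψ′ at the step yields the reflection amplitude r = (k₁ − k₂)/(k₁ + k₂) = 0.3496; thus R = |r|² = 0.1223, T = 0.8777.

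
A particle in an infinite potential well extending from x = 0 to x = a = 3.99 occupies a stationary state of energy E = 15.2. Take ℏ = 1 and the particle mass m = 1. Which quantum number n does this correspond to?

n = 7

For an infinite well E_n = n²π²ℏ²/(2ma²), so n = (a/πℏ)√(2mE).
n = (3.99/π) × √(2 × 1 × 15.2) = 7.003 → n = 7.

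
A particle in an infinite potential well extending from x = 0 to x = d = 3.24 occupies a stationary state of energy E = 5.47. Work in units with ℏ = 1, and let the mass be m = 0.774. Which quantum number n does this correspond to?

n = 3

From E_n = n²π²ℏ²/(2md²) invert to n = √(2md²E)/(πℏ).
n = (3.24/π) × √(2 × 0.774 × 5.47) = 3.001 → n = 3.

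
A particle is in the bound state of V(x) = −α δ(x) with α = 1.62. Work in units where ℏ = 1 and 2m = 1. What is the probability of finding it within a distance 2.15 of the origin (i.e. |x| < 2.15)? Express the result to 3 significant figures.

The normalised bound state is ψ = √κ e^{−κ|x|} with κ = mα/ℏ² = 0.8100.
P(|x| < d) = ∫_{−d}^{d} κ e^{−2κ|x|} dx = 1 − e^{−2κd} = 1 − e^{−3.483} = 0.9693.

P = 0.969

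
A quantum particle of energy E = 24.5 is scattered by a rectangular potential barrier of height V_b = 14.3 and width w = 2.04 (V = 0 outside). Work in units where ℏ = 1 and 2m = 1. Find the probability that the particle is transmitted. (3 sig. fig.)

T = 0.989

E > V_b: inside the barrier k₂ = √(2m(E − V_b))/ℏ = 3.194, k₂w = 6.515.
Matching at both interfaces gives T⁻¹ = 1 + V_b² sin²(k₂w) / [4E(E − V_b)] = 1.011, hence T = 0.989.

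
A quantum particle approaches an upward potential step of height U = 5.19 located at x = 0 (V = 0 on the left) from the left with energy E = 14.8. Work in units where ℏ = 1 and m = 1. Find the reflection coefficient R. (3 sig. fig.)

R = 0.0116

On each side the TISE gives plane waves with k = √(2m(E − V))/ℏ: k₁ = √(2·1·14.8) = 5.441, k₂ = √(2·1·9.61) = 4.384.
Continuity of ψ and ψ′ at the step yields the reflection amplitude r = (k₁ − k₂)/(k₁ + k₂) = 0.1075; thus R = |r|² = 0.01156, T = 0.9884.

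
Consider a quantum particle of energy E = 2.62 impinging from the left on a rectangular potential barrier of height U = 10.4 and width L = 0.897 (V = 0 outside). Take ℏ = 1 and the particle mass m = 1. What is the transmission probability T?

T = 0.00254

Since E < U the interior solution is evanescent with decay constant κ = √(2m(U − E))/ℏ = 3.945.
κL = 3.538, sinh(κL) = 17.19.
Matching ψ, ψ′ at both faces gives T = [1 + U² sinh²(κL) / (4E(U − E))]⁻¹ = 1/393.0 = 0.00254.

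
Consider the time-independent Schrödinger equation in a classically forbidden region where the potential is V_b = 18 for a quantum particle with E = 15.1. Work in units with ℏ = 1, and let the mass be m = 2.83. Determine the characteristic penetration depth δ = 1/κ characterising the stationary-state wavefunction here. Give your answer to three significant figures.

Since E < V_b the TISE in this region is ψ'' = κ²ψ with κ = √(2m(V_b − E))/ℏ.
κ = √(2 × 2.83 × 2.9) = 4.051. The penetration depth is δ = 1/κ = 0.247.

δ = 0.247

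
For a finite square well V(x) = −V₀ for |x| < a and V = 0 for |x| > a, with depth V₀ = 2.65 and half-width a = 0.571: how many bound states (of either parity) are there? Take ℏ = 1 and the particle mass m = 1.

N = 1

Define the well-strength parameter z₀ = (a/ℏ)√(2mV₀) = 0.571 × √(2·1·2.65) = 1.315.
The even/odd transcendental equations gain one root per π/2 in z₀, giving N = 1 + ⌊2z₀/π⌋ = 1 + ⌊0.8369⌋ = 1.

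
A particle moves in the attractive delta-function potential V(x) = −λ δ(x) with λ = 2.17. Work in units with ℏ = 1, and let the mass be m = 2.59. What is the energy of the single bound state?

For x ≠ 0 the bound state is ψ ∝ e^{−κ|x|}; integrating the TISE across the delta gives the cusp condition 2κ = 2mλ/ℏ², so κ = 5.620.
Then E = −ℏ²κ²/(2m) = −mλ²/(2ℏ²) = -6.098.

E = -6.10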